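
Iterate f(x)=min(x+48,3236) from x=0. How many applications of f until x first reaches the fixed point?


Step 1: x=0, cap=3236, increment=48
Step 2: x grows by 48 each step until capped at 3236; fixed point is x=3236
Step 3: iterations = ceil(3236/48) = 68

68


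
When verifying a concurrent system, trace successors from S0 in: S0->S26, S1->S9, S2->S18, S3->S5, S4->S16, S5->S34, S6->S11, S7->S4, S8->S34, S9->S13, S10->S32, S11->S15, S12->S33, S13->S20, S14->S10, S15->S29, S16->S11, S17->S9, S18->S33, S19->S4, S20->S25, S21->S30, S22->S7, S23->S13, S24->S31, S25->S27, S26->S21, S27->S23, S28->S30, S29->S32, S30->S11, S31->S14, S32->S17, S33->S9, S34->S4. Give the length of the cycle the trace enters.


Trace from S0 until a state repeats:
  S0 -> S26 -> S21 -> S30 -> S11 -> S15 -> S29 -> S32 -> S17 -> S9 -> S13 -> S20 -> S25 -> S27 -> S23 -> S13
S13 first seen at step 10, revisited at step 15.
Cycle length = 15 - 10 = 5

5


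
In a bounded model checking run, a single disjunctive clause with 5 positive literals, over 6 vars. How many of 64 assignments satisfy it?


Step 1: Total=2^6=64
Step 2: Unsat when all 5 false: 2^1=2
Step 3: Sat=64-2=62

62


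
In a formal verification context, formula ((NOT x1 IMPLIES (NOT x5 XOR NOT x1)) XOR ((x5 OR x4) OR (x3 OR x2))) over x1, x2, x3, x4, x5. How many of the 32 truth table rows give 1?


Formula: ((NOT x1 IMPLIES (NOT x5 XOR NOT x1)) XOR ((x5 OR x4) OR (x3 OR x2))) over 5 vars (32 rows)
Evaluate each row (x1, x2, x3, x4, x5 as bits, MSB first):
  row 0 [00000]: ((NOT 0 IMPLIES (NOT 0 XOR NOT 0)) XOR ((0 OR 0) OR (0 OR 0))) -> 0
  row 1 [00001]: ((NOT 0 IMPLIES (NOT 1 XOR NOT 0)) XOR ((1 OR 0) OR (0 OR 0))) -> 0
  row 2 [00010]: ((NOT 0 IMPLIES (NOT 0 XOR NOT 0)) XOR ((0 OR 1) OR (0 OR 0))) -> 1
  row 3 [00011]: ((NOT 0 IMPLIES (NOT 1 XOR NOT 0)) XOR ((1 OR 1) OR (0 OR 0))) -> 0
  row 4 [00100]: ((NOT 0 IMPLIES (NOT 0 XOR NOT 0)) XOR ((0 OR 0) OR (1 OR 0))) -> 1
  row 5 [00101]: ((NOT 0 IMPLIES (NOT 1 XOR NOT 0)) XOR ((1 OR 0) OR (1 OR 0))) -> 0
  row 6 [00110]: ((NOT 0 IMPLIES (NOT 0 XOR NOT 0)) XOR ((0 OR 1) OR (1 OR 0))) -> 1
  row 7 [00111]: ((NOT 0 IMPLIES (NOT 1 XOR NOT 0)) XOR ((1 OR 1) OR (1 OR 0))) -> 0
  row 8 [01000]: ((NOT 0 IMPLIES (NOT 0 XOR NOT 0)) XOR ((0 OR 0) OR (0 OR 1))) -> 1
  row 9 [01001]: ((NOT 0 IMPLIES (NOT 1 XOR NOT 0)) XOR ((1 OR 0) OR (0 OR 1))) -> 0
  row 10 [01010]: ((NOT 0 IMPLIES (NOT 0 XOR NOT 0)) XOR ((0 OR 1) OR (0 OR 1))) -> 1
  row 11 [01011]: ((NOT 0 IMPLIES (NOT 1 XOR NOT 0)) XOR ((1 OR 1) OR (0 OR 1))) -> 0
  row 12 [01100]: ((NOT 0 IMPLIES (NOT 0 XOR NOT 0)) XOR ((0 OR 0) OR (1 OR 1))) -> 1
  row 13 [01101]: ((NOT 0 IMPLIES (NOT 1 XOR NOT 0)) XOR ((1 OR 0) OR (1 OR 1))) -> 0
  row 14 [01110]: ((NOT 0 IMPLIES (NOT 0 XOR NOT 0)) XOR ((0 OR 1) OR (1 OR 1))) -> 1
  row 15 [01111]: ((NOT 0 IMPLIES (NOT 1 XOR NOT 0)) XOR ((1 OR 1) OR (1 OR 1))) -> 0
  row 16 [10000]: ((NOT 1 IMPLIES (NOT 0 XOR NOT 1)) XOR ((0 OR 0) OR (0 OR 0))) -> 1
  row 17 [10001]: ((NOT 1 IMPLIES (NOT 1 XOR NOT 1)) XOR ((1 OR 0) OR (0 OR 0))) -> 0
  row 18 [10010]: ((NOT 1 IMPLIES (NOT 0 XOR NOT 1)) XOR ((0 OR 1) OR (0 OR 0))) -> 0
  row 19 [10011]: ((NOT 1 IMPLIES (NOT 1 XOR NOT 1)) XOR ((1 OR 1) OR (0 OR 0))) -> 0
  row 20 [10100]: ((NOT 1 IMPLIES (NOT 0 XOR NOT 1)) XOR ((0 OR 0) OR (1 OR 0))) -> 0
  row 21 [10101]: ((NOT 1 IMPLIES (NOT 1 XOR NOT 1)) XOR ((1 OR 0) OR (1 OR 0))) -> 0
  row 22 [10110]: ((NOT 1 IMPLIES (NOT 0 XOR NOT 1)) XOR ((0 OR 1) OR (1 OR 0))) -> 0
  row 23 [10111]: ((NOT 1 IMPLIES (NOT 1 XOR NOT 1)) XOR ((1 OR 1) OR (1 OR 0))) -> 0
  row 24 [11000]: ((NOT 1 IMPLIES (NOT 0 XOR NOT 1)) XOR ((0 OR 0) OR (0 OR 1))) -> 0
  row 25 [11001]: ((NOT 1 IMPLIES (NOT 1 XOR NOT 1)) XOR ((1 OR 0) OR (0 OR 1))) -> 0
  row 26 [11010]: ((NOT 1 IMPLIES (NOT 0 XOR NOT 1)) XOR ((0 OR 1) OR (0 OR 1))) -> 0
  row 27 [11011]: ((NOT 1 IMPLIES (NOT 1 XOR NOT 1)) XOR ((1 OR 1) OR (0 OR 1))) -> 0
  row 28 [11100]: ((NOT 1 IMPLIES (NOT 0 XOR NOT 1)) XOR ((0 OR 0) OR (1 OR 1))) -> 0
  row 29 [11101]: ((NOT 1 IMPLIES (NOT 1 XOR NOT 1)) XOR ((1 OR 0) OR (1 OR 1))) -> 0
  row 30 [11110]: ((NOT 1 IMPLIES (NOT 0 XOR NOT 1)) XOR ((0 OR 1) OR (1 OR 1))) -> 0
  row 31 [11111]: ((NOT 1 IMPLIES (NOT 1 XOR NOT 1)) XOR ((1 OR 1) OR (1 OR 1))) -> 0
Full result column, 8 rows per line (x1,x2 fixed per line; x3,x4,x5 runs 000..111 left to right):
  rows 0-7 [x1,x2=00]: 00101010  (ones: 3)
  rows 8-15 [x1,x2=01]: 10101010  (ones: 4)
  rows 16-23 [x1,x2=10]: 10000000  (ones: 1)
  rows 24-31 [x1,x2=11]: 00000000  (ones: 0)
Count of 1-rows = 3+4+1+0 = 8

8


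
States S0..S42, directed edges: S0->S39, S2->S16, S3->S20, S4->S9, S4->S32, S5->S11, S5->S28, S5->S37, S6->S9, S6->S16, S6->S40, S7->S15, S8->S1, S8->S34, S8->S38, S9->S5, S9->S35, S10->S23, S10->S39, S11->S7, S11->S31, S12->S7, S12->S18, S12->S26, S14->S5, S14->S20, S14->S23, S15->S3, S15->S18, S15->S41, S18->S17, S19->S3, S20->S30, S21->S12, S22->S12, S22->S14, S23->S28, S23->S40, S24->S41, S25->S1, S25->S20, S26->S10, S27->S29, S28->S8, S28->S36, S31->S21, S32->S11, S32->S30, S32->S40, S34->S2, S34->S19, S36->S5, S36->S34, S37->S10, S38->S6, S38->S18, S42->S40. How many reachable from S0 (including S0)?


BFS from S0:
  layer 0: {S0}
  layer 1: {S39}
Reachable set: {S0, S39}
Count = 2

2


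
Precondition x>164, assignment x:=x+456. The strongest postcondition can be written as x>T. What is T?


Formula: sp(P, x:=E) = exists old_x. (x = E[old_x/x]) AND P[old_x/x] (old_x is the value of x before the assignment; eliminate old_x by solving x = E[old_x/x] for old_x)
Step 1: Precondition P: x>164, i.e. old_x > 164
Step 2: Assignment gives x = old_x + 456, so old_x = x - 456
Step 3: Substitute into P: x - 456 > 164
Step 4: Simplify: x > 164+456 = 620

620


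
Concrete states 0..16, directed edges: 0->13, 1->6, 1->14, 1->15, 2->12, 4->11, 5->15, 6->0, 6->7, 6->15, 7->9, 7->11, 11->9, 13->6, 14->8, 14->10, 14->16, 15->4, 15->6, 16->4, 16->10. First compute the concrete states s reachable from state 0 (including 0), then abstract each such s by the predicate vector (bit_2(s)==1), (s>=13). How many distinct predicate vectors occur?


BFS from 0:
Concrete reachable: {0, 4, 6, 7, 9, 11, 13, 15}
Abstract via predicates (bit_2(s)==1), (s>=13):
  (0,0) <- {0, 9, 11}
  (1,0) <- {4, 6, 7}
  (1,1) <- {13, 15}
Distinct abstract states = 3

3


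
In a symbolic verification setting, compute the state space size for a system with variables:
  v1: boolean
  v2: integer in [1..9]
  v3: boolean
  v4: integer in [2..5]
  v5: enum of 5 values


State space = product of domain sizes of all variables.
Domain sizes:
  v1 (boolean): 2
  v2 (integer in [1..9]): 9
  v3 (boolean): 2
  v4 (integer in [2..5]): 4
  v5 (enum of 5 values): 5
Product = 2 * 9 * 2 * 4 * 5 = 720

720


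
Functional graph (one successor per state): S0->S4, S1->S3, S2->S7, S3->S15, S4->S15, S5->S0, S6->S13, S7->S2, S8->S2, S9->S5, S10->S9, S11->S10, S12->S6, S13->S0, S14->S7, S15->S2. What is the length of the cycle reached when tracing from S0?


Trace from S0 until a state repeats:
  S0 -> S4 -> S15 -> S2 -> S7 -> S2
S2 first seen at step 3, revisited at step 5.
Cycle length = 5 - 3 = 2

2


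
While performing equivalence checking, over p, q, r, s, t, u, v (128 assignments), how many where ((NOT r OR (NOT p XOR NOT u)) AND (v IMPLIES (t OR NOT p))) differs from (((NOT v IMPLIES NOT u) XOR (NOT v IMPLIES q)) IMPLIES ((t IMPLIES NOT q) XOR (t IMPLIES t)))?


F1 = ((NOT r OR (NOT p XOR NOT u)) AND (v IMPLIES (t OR NOT p)))
F2 = (((NOT v IMPLIES NOT u) XOR (NOT v IMPLIES q)) IMPLIES ((t IMPLIES NOT q) XOR (t IMPLIES t)))
Evaluate both on each of 128 rows (bits = p,q,r,s,t,u,v):
  row 0 [0000000]: F1=1 F2=0 (differ) -> 1
  row 1 [0000001]: F1=1 F2=1 -> 0
  row 2 [0000010]: F1=1 F2=1 -> 0
  row 3 [0000011]: F1=1 F2=1 -> 0
  row 4 [0000100]: F1=1 F2=0 (differ) -> 1
  (every remaining row is evaluated the same way; all 128 results are listed next)
Full result column, 8 rows per line (p,q,r,s fixed per line; t,u,v runs 000..111 left to right):
  rows 0-7 [p,q,r,s=0000]: 10001000  (ones: 2)
  rows 8-15 [p,q,r,s=0001]: 10001000  (ones: 2)
  rows 16-23 [p,q,r,s=0010]: 01000100  (ones: 2)
  rows 24-31 [p,q,r,s=0011]: 01000100  (ones: 2)
  rows 32-39 [p,q,r,s=0100]: 00100000  (ones: 1)
  rows 40-47 [p,q,r,s=0101]: 00100000  (ones: 1)
  rows 48-55 [p,q,r,s=0110]: 11101100  (ones: 5)
  rows 56-63 [p,q,r,s=0111]: 11101100  (ones: 5)
  rows 64-71 [p,q,r,s=1000]: 11011000  (ones: 4)
  rows 72-79 [p,q,r,s=1001]: 11011000  (ones: 4)
  rows 80-87 [p,q,r,s=1010]: 11111011  (ones: 7)
  rows 88-95 [p,q,r,s=1011]: 11111011  (ones: 7)
  rows 96-103 [p,q,r,s=1100]: 01110000  (ones: 3)
  rows 104-111 [p,q,r,s=1101]: 01110000  (ones: 3)
  rows 112-119 [p,q,r,s=1110]: 01010011  (ones: 4)
  rows 120-127 [p,q,r,s=1111]: 01010011  (ones: 4)
Disagreements = 2+2+2+2+1+1+5+5+4+4+7+7+3+3+4+4 = 56

56


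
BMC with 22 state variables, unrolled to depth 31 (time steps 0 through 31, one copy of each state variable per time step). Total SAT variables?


BMC unrolls to depth k, creating one copy of each state var for steps 0..k.
Step count = 31 + 1 = 32 (steps 0 through 31)
Vars per step = 22
Total = 22 * 32 = 704

704


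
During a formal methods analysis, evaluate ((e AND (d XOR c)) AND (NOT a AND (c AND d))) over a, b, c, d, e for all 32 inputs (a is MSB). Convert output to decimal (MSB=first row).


Formula: ((e AND (d XOR c)) AND (NOT a AND (c AND d))) over a, b, c, d, e (32 rows)
Evaluate each row (bits = a,b,c,d,e, MSB first):
  row 0 [00000]: ((0 AND (0 XOR 0)) AND (NOT 0 AND (0 AND 0))) -> 0
  row 1 [00001]: ((1 AND (0 XOR 0)) AND (NOT 0 AND (0 AND 0))) -> 0
  row 2 [00010]: ((0 AND (1 XOR 0)) AND (NOT 0 AND (0 AND 1))) -> 0
  row 3 [00011]: ((1 AND (1 XOR 0)) AND (NOT 0 AND (0 AND 1))) -> 0
  row 4 [00100]: ((0 AND (0 XOR 1)) AND (NOT 0 AND (1 AND 0))) -> 0
  row 5 [00101]: ((1 AND (0 XOR 1)) AND (NOT 0 AND (1 AND 0))) -> 0
  row 6 [00110]: ((0 AND (1 XOR 1)) AND (NOT 0 AND (1 AND 1))) -> 0
  row 7 [00111]: ((1 AND (1 XOR 1)) AND (NOT 0 AND (1 AND 1))) -> 0
  row 8 [01000]: ((0 AND (0 XOR 0)) AND (NOT 0 AND (0 AND 0))) -> 0
  row 9 [01001]: ((1 AND (0 XOR 0)) AND (NOT 0 AND (0 AND 0))) -> 0
  row 10 [01010]: ((0 AND (1 XOR 0)) AND (NOT 0 AND (0 AND 1))) -> 0
  row 11 [01011]: ((1 AND (1 XOR 0)) AND (NOT 0 AND (0 AND 1))) -> 0
  row 12 [01100]: ((0 AND (0 XOR 1)) AND (NOT 0 AND (1 AND 0))) -> 0
  row 13 [01101]: ((1 AND (0 XOR 1)) AND (NOT 0 AND (1 AND 0))) -> 0
  row 14 [01110]: ((0 AND (1 XOR 1)) AND (NOT 0 AND (1 AND 1))) -> 0
  row 15 [01111]: ((1 AND (1 XOR 1)) AND (NOT 0 AND (1 AND 1))) -> 0
  row 16 [10000]: ((0 AND (0 XOR 0)) AND (NOT 1 AND (0 AND 0))) -> 0
  row 17 [10001]: ((1 AND (0 XOR 0)) AND (NOT 1 AND (0 AND 0))) -> 0
  row 18 [10010]: ((0 AND (1 XOR 0)) AND (NOT 1 AND (0 AND 1))) -> 0
  row 19 [10011]: ((1 AND (1 XOR 0)) AND (NOT 1 AND (0 AND 1))) -> 0
  row 20 [10100]: ((0 AND (0 XOR 1)) AND (NOT 1 AND (1 AND 0))) -> 0
  row 21 [10101]: ((1 AND (0 XOR 1)) AND (NOT 1 AND (1 AND 0))) -> 0
  row 22 [10110]: ((0 AND (1 XOR 1)) AND (NOT 1 AND (1 AND 1))) -> 0
  row 23 [10111]: ((1 AND (1 XOR 1)) AND (NOT 1 AND (1 AND 1))) -> 0
  row 24 [11000]: ((0 AND (0 XOR 0)) AND (NOT 1 AND (0 AND 0))) -> 0
  row 25 [11001]: ((1 AND (0 XOR 0)) AND (NOT 1 AND (0 AND 0))) -> 0
  row 26 [11010]: ((0 AND (1 XOR 0)) AND (NOT 1 AND (0 AND 1))) -> 0
  row 27 [11011]: ((1 AND (1 XOR 0)) AND (NOT 1 AND (0 AND 1))) -> 0
  row 28 [11100]: ((0 AND (0 XOR 1)) AND (NOT 1 AND (1 AND 0))) -> 0
  row 29 [11101]: ((1 AND (0 XOR 1)) AND (NOT 1 AND (1 AND 0))) -> 0
  row 30 [11110]: ((0 AND (1 XOR 1)) AND (NOT 1 AND (1 AND 1))) -> 0
  row 31 [11111]: ((1 AND (1 XOR 1)) AND (NOT 1 AND (1 AND 1))) -> 0
Full result column, 4 rows per line (a,b,c fixed per line; d,e runs 00..11 left to right):
  rows 0-3 [a,b,c=000]: 0000  = hex 0
  rows 4-7 [a,b,c=001]: 0000  = hex 0
  rows 8-11 [a,b,c=010]: 0000  = hex 0
  rows 12-15 [a,b,c=011]: 0000  = hex 0
  rows 16-19 [a,b,c=100]: 0000  = hex 0
  rows 20-23 [a,b,c=101]: 0000  = hex 0
  rows 24-27 [a,b,c=110]: 0000  = hex 0
  rows 28-31 [a,b,c=111]: 0000  = hex 0
Output column (row 0 .. row 31) = 00000000000000000000000000000000
Output column grouped in 4s = 0000 0000 0000 0000 0000 0000 0000 0000 = 0x00000000
Convert to decimal digit by digit (value = value*16 + digit):
  0 -> 0
  0*16 + 0 = 0
  0*16 + 0 = 0
  0*16 + 0 = 0
  0*16 + 0 = 0
  0*16 + 0 = 0
  0*16 + 0 = 0
  0*16 + 0 = 0
Decimal = 0

0


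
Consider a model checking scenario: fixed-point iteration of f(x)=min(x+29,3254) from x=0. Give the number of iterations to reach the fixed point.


Step 1: x=0, cap=3254, increment=29
Step 2: x grows by 29 each step until capped at 3254; fixed point is x=3254
Step 3: iterations = ceil(3254/29) = 113

113


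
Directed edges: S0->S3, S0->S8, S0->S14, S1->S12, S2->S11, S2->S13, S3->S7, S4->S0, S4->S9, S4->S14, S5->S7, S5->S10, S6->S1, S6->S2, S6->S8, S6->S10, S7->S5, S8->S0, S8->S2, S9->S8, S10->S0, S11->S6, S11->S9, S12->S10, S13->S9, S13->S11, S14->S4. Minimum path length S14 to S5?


BFS layer-by-layer from S14:
  dist 0: {S14}
  dist 1: {S4}
  dist 2: {S0, S9}
  dist 3: {S3, S8}
  dist 4: {S2, S7}
  dist 5: {S5, S11, S13}
  -> S5 reached at distance 5
Shortest path length = 5

5


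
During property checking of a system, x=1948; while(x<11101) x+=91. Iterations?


Step 1: x goes from 1948 toward 11101 by 91; the body runs while x<11101, so iterations = ceil((bound-start)/step)
Step 2: Distance=9153
Step 3: ceil(9153/91)=101

101


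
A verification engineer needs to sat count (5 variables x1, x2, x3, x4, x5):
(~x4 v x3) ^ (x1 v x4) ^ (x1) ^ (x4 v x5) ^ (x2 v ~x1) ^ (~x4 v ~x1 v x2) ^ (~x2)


CNF with 7 clauses over 5 vars (32 assignments).
An assignment satisfies CNF iff every clause has >=1 true literal.
Check each row (bits = x1,x2,x3,x4,x5; clause T/F shown):
  row 0 [00000]: clauses=TFFFTTT -> 0
  row 1 [00001]: clauses=TFFTTTT -> 0
  row 2 [00010]: clauses=FTFTTTT -> 0
  row 3 [00011]: clauses=FTFTTTT -> 0
  row 4 [00100]: clauses=TFFFTTT -> 0
  row 5 [00101]: clauses=TFFTTTT -> 0
  row 6 [00110]: clauses=TTFTTTT -> 0
  row 7 [00111]: clauses=TTFTTTT -> 0
  row 8 [01000]: clauses=TFFFTTF -> 0
  row 9 [01001]: clauses=TFFTTTF -> 0
  row 10 [01010]: clauses=FTFTTTF -> 0
  row 11 [01011]: clauses=FTFTTTF -> 0
  row 12 [01100]: clauses=TFFFTTF -> 0
  row 13 [01101]: clauses=TFFTTTF -> 0
  row 14 [01110]: clauses=TTFTTTF -> 0
  row 15 [01111]: clauses=TTFTTTF -> 0
  row 16 [10000]: clauses=TTTFFTT -> 0
  row 17 [10001]: clauses=TTTTFTT -> 0
  row 18 [10010]: clauses=FTTTFFT -> 0
  row 19 [10011]: clauses=FTTTFFT -> 0
  row 20 [10100]: clauses=TTTFFTT -> 0
  row 21 [10101]: clauses=TTTTFTT -> 0
  row 22 [10110]: clauses=TTTTFFT -> 0
  row 23 [10111]: clauses=TTTTFFT -> 0
  row 24 [11000]: clauses=TTTFTTF -> 0
  row 25 [11001]: clauses=TTTTTTF -> 0
  row 26 [11010]: clauses=FTTTTTF -> 0
  row 27 [11011]: clauses=FTTTTTF -> 0
  row 28 [11100]: clauses=TTTFTTF -> 0
  row 29 [11101]: clauses=TTTTTTF -> 0
  row 30 [11110]: clauses=TTTTTTF -> 0
  row 31 [11111]: clauses=TTTTTTF -> 0
Full result column, 8 rows per line (x1,x2 fixed per line; x3,x4,x5 runs 000..111 left to right):
  rows 0-7 [x1,x2=00]: 00000000  (ones: 0)
  rows 8-15 [x1,x2=01]: 00000000  (ones: 0)
  rows 16-23 [x1,x2=10]: 00000000  (ones: 0)
  rows 24-31 [x1,x2=11]: 00000000  (ones: 0)
Satisfying assignments = 0+0+0+0 = 0

0


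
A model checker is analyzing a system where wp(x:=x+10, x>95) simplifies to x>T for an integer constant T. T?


Formula: wp(x:=E, P) = P[E/x] (substitute E for x in postcondition)
Step 1: Postcondition: x>95
Step 2: Substitute x+10 for x: x+10>95
Step 3: Solve for x: x > 95-10 = 85

85


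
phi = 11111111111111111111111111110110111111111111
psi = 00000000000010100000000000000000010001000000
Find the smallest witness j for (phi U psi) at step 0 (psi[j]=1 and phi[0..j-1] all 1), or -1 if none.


(phi U psi) at 0: need smallest j with psi[j]=1 and phi[i]=1 for all i in [0,j).
Scan from step 0:
  step 0: phi=1, psi=0 -> continue
  step 1: phi=1, psi=0 -> continue
  step 2: phi=1, psi=0 -> continue
  step 3: phi=1, psi=0 -> continue
  step 12: psi=1 and phi held for [0,12) -> witness found
Witness step = 12

12


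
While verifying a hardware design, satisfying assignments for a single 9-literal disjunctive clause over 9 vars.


Step 1: Total=2^9=512
Step 2: Unsat when all 9 false: 2^0=1
Step 3: Sat=512-1=511

511


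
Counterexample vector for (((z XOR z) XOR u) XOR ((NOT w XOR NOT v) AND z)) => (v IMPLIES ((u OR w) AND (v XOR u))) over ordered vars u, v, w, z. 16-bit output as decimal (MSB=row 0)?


F1 = (((z XOR z) XOR u) XOR ((NOT w XOR NOT v) AND z))
F2 = (v IMPLIES ((u OR w) AND (v XOR u)))
Counterexample to F1=>F2 is where F1=1 and F2=0.
Evaluate each row (bits = u,v,w,z, MSB first):
  row 0 [0000]: F1=0 F2=1 -> F1&~F2 -> 0
  row 1 [0001]: F1=0 F2=1 -> F1&~F2 -> 0
  row 2 [0010]: F1=0 F2=1 -> F1&~F2 -> 0
  row 3 [0011]: F1=1 F2=1 -> F1&~F2 -> 0
  row 4 [0100]: F1=0 F2=0 -> F1&~F2 -> 0
  row 5 [0101]: F1=1 F2=0 -> F1&~F2 -> 1
  row 6 [0110]: F1=0 F2=1 -> F1&~F2 -> 0
  row 7 [0111]: F1=0 F2=1 -> F1&~F2 -> 0
  row 8 [1000]: F1=1 F2=1 -> F1&~F2 -> 0
  row 9 [1001]: F1=1 F2=1 -> F1&~F2 -> 0
  row 10 [1010]: F1=1 F2=1 -> F1&~F2 -> 0
  row 11 [1011]: F1=0 F2=1 -> F1&~F2 -> 0
  row 12 [1100]: F1=1 F2=0 -> F1&~F2 -> 1
  row 13 [1101]: F1=0 F2=0 -> F1&~F2 -> 0
  row 14 [1110]: F1=1 F2=0 -> F1&~F2 -> 1
  row 15 [1111]: F1=1 F2=0 -> F1&~F2 -> 1
Full result column, 4 rows per line (u,v fixed per line; w,z runs 00..11 left to right):
  rows 0-3 [u,v=00]: 0000  = hex 0
  rows 4-7 [u,v=01]: 0100  = hex 4
  rows 8-11 [u,v=10]: 0000  = hex 0
  rows 12-15 [u,v=11]: 1011  = hex B
Counterexample vector (row 0 .. row 15) = 0000010000001011
Output column grouped in 4s = 0000 0100 0000 1011 = 0x040B
Convert to decimal digit by digit (value = value*16 + digit):
  0 -> 0
  0*16 + 4 = 4
  4*16 + 0 = 64
  64*16 + 11 (B) = 1035
Decimal = 1035

1035


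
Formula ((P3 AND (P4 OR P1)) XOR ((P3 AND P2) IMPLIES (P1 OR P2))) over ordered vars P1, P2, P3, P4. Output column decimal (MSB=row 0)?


Formula: ((P3 AND (P4 OR P1)) XOR ((P3 AND P2) IMPLIES (P1 OR P2))) over P1, P2, P3, P4 (16 rows)
Evaluate each row (bits = P1,P2,P3,P4, MSB first):
  row 0 [0000]: ((0 AND (0 OR 0)) XOR ((0 AND 0) IMPLIES (0 OR 0))) -> 1
  row 1 [0001]: ((0 AND (1 OR 0)) XOR ((0 AND 0) IMPLIES (0 OR 0))) -> 1
  row 2 [0010]: ((1 AND (0 OR 0)) XOR ((1 AND 0) IMPLIES (0 OR 0))) -> 1
  row 3 [0011]: ((1 AND (1 OR 0)) XOR ((1 AND 0) IMPLIES (0 OR 0))) -> 0
  row 4 [0100]: ((0 AND (0 OR 0)) XOR ((0 AND 1) IMPLIES (0 OR 1))) -> 1
  row 5 [0101]: ((0 AND (1 OR 0)) XOR ((0 AND 1) IMPLIES (0 OR 1))) -> 1
  row 6 [0110]: ((1 AND (0 OR 0)) XOR ((1 AND 1) IMPLIES (0 OR 1))) -> 1
  row 7 [0111]: ((1 AND (1 OR 0)) XOR ((1 AND 1) IMPLIES (0 OR 1))) -> 0
  row 8 [1000]: ((0 AND (0 OR 1)) XOR ((0 AND 0) IMPLIES (1 OR 0))) -> 1
  row 9 [1001]: ((0 AND (1 OR 1)) XOR ((0 AND 0) IMPLIES (1 OR 0))) -> 1
  row 10 [1010]: ((1 AND (0 OR 1)) XOR ((1 AND 0) IMPLIES (1 OR 0))) -> 0
  row 11 [1011]: ((1 AND (1 OR 1)) XOR ((1 AND 0) IMPLIES (1 OR 0))) -> 0
  row 12 [1100]: ((0 AND (0 OR 1)) XOR ((0 AND 1) IMPLIES (1 OR 1))) -> 1
  row 13 [1101]: ((0 AND (1 OR 1)) XOR ((0 AND 1) IMPLIES (1 OR 1))) -> 1
  row 14 [1110]: ((1 AND (0 OR 1)) XOR ((1 AND 1) IMPLIES (1 OR 1))) -> 0
  row 15 [1111]: ((1 AND (1 OR 1)) XOR ((1 AND 1) IMPLIES (1 OR 1))) -> 0
Full result column, 4 rows per line (P1,P2 fixed per line; P3,P4 runs 00..11 left to right):
  rows 0-3 [P1,P2=00]: 1110  = hex E
  rows 4-7 [P1,P2=01]: 1110  = hex E
  rows 8-11 [P1,P2=10]: 1100  = hex C
  rows 12-15 [P1,P2=11]: 1100  = hex C
Output column (row 0 .. row 15) = 1110111011001100
Output column grouped in 4s = 1110 1110 1100 1100 = 0xEECC
Convert to decimal digit by digit (value = value*16 + digit):
  E -> 14
  14*16 + 14 (E) = 238
  238*16 + 12 (C) = 3820
  3820*16 + 12 (C) = 61132
Decimal = 61132

61132


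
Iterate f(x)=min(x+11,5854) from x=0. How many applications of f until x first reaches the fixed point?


Step 1: x=0, cap=5854, increment=11
Step 2: x grows by 11 each step until capped at 5854; fixed point is x=5854
Step 3: iterations = ceil(5854/11) = 533

533


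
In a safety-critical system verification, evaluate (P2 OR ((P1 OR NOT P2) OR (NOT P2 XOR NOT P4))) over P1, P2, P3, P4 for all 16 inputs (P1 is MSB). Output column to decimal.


Formula: (P2 OR ((P1 OR NOT P2) OR (NOT P2 XOR NOT P4))) over P1, P2, P3, P4 (16 rows)
Evaluate each row (bits = P1,P2,P3,P4, MSB first):
  row 0 [0000]: (0 OR ((0 OR NOT 0) OR (NOT 0 XOR NOT 0))) -> 1
  row 1 [0001]: (0 OR ((0 OR NOT 0) OR (NOT 0 XOR NOT 1))) -> 1
  row 2 [0010]: (0 OR ((0 OR NOT 0) OR (NOT 0 XOR NOT 0))) -> 1
  row 3 [0011]: (0 OR ((0 OR NOT 0) OR (NOT 0 XOR NOT 1))) -> 1
  row 4 [0100]: (1 OR ((0 OR NOT 1) OR (NOT 1 XOR NOT 0))) -> 1
  row 5 [0101]: (1 OR ((0 OR NOT 1) OR (NOT 1 XOR NOT 1))) -> 1
  row 6 [0110]: (1 OR ((0 OR NOT 1) OR (NOT 1 XOR NOT 0))) -> 1
  row 7 [0111]: (1 OR ((0 OR NOT 1) OR (NOT 1 XOR NOT 1))) -> 1
  row 8 [1000]: (0 OR ((1 OR NOT 0) OR (NOT 0 XOR NOT 0))) -> 1
  row 9 [1001]: (0 OR ((1 OR NOT 0) OR (NOT 0 XOR NOT 1))) -> 1
  row 10 [1010]: (0 OR ((1 OR NOT 0) OR (NOT 0 XOR NOT 0))) -> 1
  row 11 [1011]: (0 OR ((1 OR NOT 0) OR (NOT 0 XOR NOT 1))) -> 1
  row 12 [1100]: (1 OR ((1 OR NOT 1) OR (NOT 1 XOR NOT 0))) -> 1
  row 13 [1101]: (1 OR ((1 OR NOT 1) OR (NOT 1 XOR NOT 1))) -> 1
  row 14 [1110]: (1 OR ((1 OR NOT 1) OR (NOT 1 XOR NOT 0))) -> 1
  row 15 [1111]: (1 OR ((1 OR NOT 1) OR (NOT 1 XOR NOT 1))) -> 1
Full result column, 4 rows per line (P1,P2 fixed per line; P3,P4 runs 00..11 left to right):
  rows 0-3 [P1,P2=00]: 1111  = hex F
  rows 4-7 [P1,P2=01]: 1111  = hex F
  rows 8-11 [P1,P2=10]: 1111  = hex F
  rows 12-15 [P1,P2=11]: 1111  = hex F
Output column (row 0 .. row 15) = 1111111111111111
Output column grouped in 4s = 1111 1111 1111 1111 = 0xFFFF
Convert to decimal digit by digit (value = value*16 + digit):
  F -> 15
  15*16 + 15 (F) = 255
  255*16 + 15 (F) = 4095
  4095*16 + 15 (F) = 65535
Decimal = 65535

65535


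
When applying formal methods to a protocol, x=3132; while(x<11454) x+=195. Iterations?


Step 1: x goes from 3132 toward 11454 by 195; the body runs while x<11454, so iterations = ceil((bound-start)/step)
Step 2: Distance=8322
Step 3: ceil(8322/195)=43

43


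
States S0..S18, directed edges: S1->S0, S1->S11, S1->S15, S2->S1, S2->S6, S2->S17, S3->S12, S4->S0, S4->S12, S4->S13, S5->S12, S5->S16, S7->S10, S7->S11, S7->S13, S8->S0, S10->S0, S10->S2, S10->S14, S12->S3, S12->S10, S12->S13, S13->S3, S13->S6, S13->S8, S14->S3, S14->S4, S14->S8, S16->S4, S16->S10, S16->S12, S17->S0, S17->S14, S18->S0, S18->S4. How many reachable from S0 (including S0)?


BFS from S0:
  layer 0: {S0}
Reachable set: {S0}
Count = 1

1


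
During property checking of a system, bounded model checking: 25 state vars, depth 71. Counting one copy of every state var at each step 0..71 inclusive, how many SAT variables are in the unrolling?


BMC unrolls to depth k, creating one copy of each state var for steps 0..k.
Step count = 71 + 1 = 72 (steps 0 through 71)
Vars per step = 25
Total = 25 * 72 = 1800

1800


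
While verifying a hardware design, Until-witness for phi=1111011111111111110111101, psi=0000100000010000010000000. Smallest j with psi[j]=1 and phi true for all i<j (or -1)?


(phi U psi) at 0: need smallest j with psi[j]=1 and phi[i]=1 for all i in [0,j).
Scan from step 0:
  step 0: phi=1, psi=0 -> continue
  step 1: phi=1, psi=0 -> continue
  step 2: phi=1, psi=0 -> continue
  step 3: phi=1, psi=0 -> continue
  step 4: psi=1 and phi held for [0,4) -> witness found
Witness step = 4

4


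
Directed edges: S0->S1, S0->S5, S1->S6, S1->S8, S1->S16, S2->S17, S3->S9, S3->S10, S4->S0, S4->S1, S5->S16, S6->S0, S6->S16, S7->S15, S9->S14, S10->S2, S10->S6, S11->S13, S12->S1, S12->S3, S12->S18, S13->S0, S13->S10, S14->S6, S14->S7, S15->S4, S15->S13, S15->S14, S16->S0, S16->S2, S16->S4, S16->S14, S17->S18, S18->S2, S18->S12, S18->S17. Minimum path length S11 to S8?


BFS layer-by-layer from S11:
  dist 0: {S11}
  dist 1: {S13}
  dist 2: {S0, S10}
  dist 3: {S1, S2, S5, S6}
  dist 4: {S8, S16, S17}
  -> S8 reached at distance 4
Shortest path length = 4

4


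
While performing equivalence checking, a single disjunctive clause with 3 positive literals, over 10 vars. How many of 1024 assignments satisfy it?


Step 1: Total=2^10=1024
Step 2: Unsat when all 3 false: 2^7=128
Step 3: Sat=1024-128=896

896


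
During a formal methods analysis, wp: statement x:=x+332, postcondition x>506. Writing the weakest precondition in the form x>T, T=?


Formula: wp(x:=E, P) = P[E/x] (substitute E for x in postcondition)
Step 1: Postcondition: x>506
Step 2: Substitute x+332 for x: x+332>506
Step 3: Solve for x: x > 506-332 = 174

174


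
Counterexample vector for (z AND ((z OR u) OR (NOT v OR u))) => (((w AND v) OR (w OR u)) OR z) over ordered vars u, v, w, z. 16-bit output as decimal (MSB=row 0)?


F1 = (z AND ((z OR u) OR (NOT v OR u)))
F2 = (((w AND v) OR (w OR u)) OR z)
Counterexample to F1=>F2 is where F1=1 and F2=0.
Evaluate each row (bits = u,v,w,z, MSB first):
  row 0 [0000]: F1=0 F2=0 -> F1&~F2 -> 0
  row 1 [0001]: F1=1 F2=1 -> F1&~F2 -> 0
  row 2 [0010]: F1=0 F2=1 -> F1&~F2 -> 0
  row 3 [0011]: F1=1 F2=1 -> F1&~F2 -> 0
  row 4 [0100]: F1=0 F2=0 -> F1&~F2 -> 0
  row 5 [0101]: F1=1 F2=1 -> F1&~F2 -> 0
  row 6 [0110]: F1=0 F2=1 -> F1&~F2 -> 0
  row 7 [0111]: F1=1 F2=1 -> F1&~F2 -> 0
  row 8 [1000]: F1=0 F2=1 -> F1&~F2 -> 0
  row 9 [1001]: F1=1 F2=1 -> F1&~F2 -> 0
  row 10 [1010]: F1=0 F2=1 -> F1&~F2 -> 0
  row 11 [1011]: F1=1 F2=1 -> F1&~F2 -> 0
  row 12 [1100]: F1=0 F2=1 -> F1&~F2 -> 0
  row 13 [1101]: F1=1 F2=1 -> F1&~F2 -> 0
  row 14 [1110]: F1=0 F2=1 -> F1&~F2 -> 0
  row 15 [1111]: F1=1 F2=1 -> F1&~F2 -> 0
Full result column, 4 rows per line (u,v fixed per line; w,z runs 00..11 left to right):
  rows 0-3 [u,v=00]: 0000  = hex 0
  rows 4-7 [u,v=01]: 0000  = hex 0
  rows 8-11 [u,v=10]: 0000  = hex 0
  rows 12-15 [u,v=11]: 0000  = hex 0
Counterexample vector (row 0 .. row 15) = 0000000000000000
Output column grouped in 4s = 0000 0000 0000 0000 = 0x0000
Convert to decimal digit by digit (value = value*16 + digit):
  0 -> 0
  0*16 + 0 = 0
  0*16 + 0 = 0
  0*16 + 0 = 0
Decimal = 0

0


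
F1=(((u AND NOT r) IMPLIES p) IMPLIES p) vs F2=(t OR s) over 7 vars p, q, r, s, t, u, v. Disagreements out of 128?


F1 = (((u AND NOT r) IMPLIES p) IMPLIES p)
F2 = (t OR s)
Evaluate both on each of 128 rows (bits = p,q,r,s,t,u,v):
  row 0 [0000000]: F1=0 F2=0 -> 0
  row 1 [0000001]: F1=0 F2=0 -> 0
  row 2 [0000010]: F1=1 F2=0 (differ) -> 1
  row 3 [0000011]: F1=1 F2=0 (differ) -> 1
  row 4 [0000100]: F1=0 F2=1 (differ) -> 1
  (every remaining row is evaluated the same way; all 128 results are listed next)
Full result column, 8 rows per line (p,q,r,s fixed per line; t,u,v runs 000..111 left to right):
  rows 0-7 [p,q,r,s=0000]: 00111100  (ones: 4)
  rows 8-15 [p,q,r,s=0001]: 11001100  (ones: 4)
  rows 16-23 [p,q,r,s=0010]: 00001111  (ones: 4)
  rows 24-31 [p,q,r,s=0011]: 11111111  (ones: 8)
  rows 32-39 [p,q,r,s=0100]: 00111100  (ones: 4)
  rows 40-47 [p,q,r,s=0101]: 11001100  (ones: 4)
  rows 48-55 [p,q,r,s=0110]: 00001111  (ones: 4)
  rows 56-63 [p,q,r,s=0111]: 11111111  (ones: 8)
  rows 64-71 [p,q,r,s=1000]: 11110000  (ones: 4)
  rows 72-79 [p,q,r,s=1001]: 00000000  (ones: 0)
  rows 80-87 [p,q,r,s=1010]: 11110000  (ones: 4)
  rows 88-95 [p,q,r,s=1011]: 00000000  (ones: 0)
  rows 96-103 [p,q,r,s=1100]: 11110000  (ones: 4)
  rows 104-111 [p,q,r,s=1101]: 00000000  (ones: 0)
  rows 112-119 [p,q,r,s=1110]: 11110000  (ones: 4)
  rows 120-127 [p,q,r,s=1111]: 00000000  (ones: 0)
Disagreements = 4+4+4+8+4+4+4+8+4+0+4+0+4+0+4+0 = 56

56


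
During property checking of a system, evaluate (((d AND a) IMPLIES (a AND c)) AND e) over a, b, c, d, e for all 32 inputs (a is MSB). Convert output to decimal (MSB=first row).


Formula: (((d AND a) IMPLIES (a AND c)) AND e) over a, b, c, d, e (32 rows)
Evaluate each row (bits = a,b,c,d,e, MSB first):
  row 0 [00000]: (((0 AND 0) IMPLIES (0 AND 0)) AND 0) -> 0
  row 1 [00001]: (((0 AND 0) IMPLIES (0 AND 0)) AND 1) -> 1
  row 2 [00010]: (((1 AND 0) IMPLIES (0 AND 0)) AND 0) -> 0
  row 3 [00011]: (((1 AND 0) IMPLIES (0 AND 0)) AND 1) -> 1
  row 4 [00100]: (((0 AND 0) IMPLIES (0 AND 1)) AND 0) -> 0
  row 5 [00101]: (((0 AND 0) IMPLIES (0 AND 1)) AND 1) -> 1
  row 6 [00110]: (((1 AND 0) IMPLIES (0 AND 1)) AND 0) -> 0
  row 7 [00111]: (((1 AND 0) IMPLIES (0 AND 1)) AND 1) -> 1
  row 8 [01000]: (((0 AND 0) IMPLIES (0 AND 0)) AND 0) -> 0
  row 9 [01001]: (((0 AND 0) IMPLIES (0 AND 0)) AND 1) -> 1
  row 10 [01010]: (((1 AND 0) IMPLIES (0 AND 0)) AND 0) -> 0
  row 11 [01011]: (((1 AND 0) IMPLIES (0 AND 0)) AND 1) -> 1
  row 12 [01100]: (((0 AND 0) IMPLIES (0 AND 1)) AND 0) -> 0
  row 13 [01101]: (((0 AND 0) IMPLIES (0 AND 1)) AND 1) -> 1
  row 14 [01110]: (((1 AND 0) IMPLIES (0 AND 1)) AND 0) -> 0
  row 15 [01111]: (((1 AND 0) IMPLIES (0 AND 1)) AND 1) -> 1
  row 16 [10000]: (((0 AND 1) IMPLIES (1 AND 0)) AND 0) -> 0
  row 17 [10001]: (((0 AND 1) IMPLIES (1 AND 0)) AND 1) -> 1
  row 18 [10010]: (((1 AND 1) IMPLIES (1 AND 0)) AND 0) -> 0
  row 19 [10011]: (((1 AND 1) IMPLIES (1 AND 0)) AND 1) -> 0
  row 20 [10100]: (((0 AND 1) IMPLIES (1 AND 1)) AND 0) -> 0
  row 21 [10101]: (((0 AND 1) IMPLIES (1 AND 1)) AND 1) -> 1
  row 22 [10110]: (((1 AND 1) IMPLIES (1 AND 1)) AND 0) -> 0
  row 23 [10111]: (((1 AND 1) IMPLIES (1 AND 1)) AND 1) -> 1
  row 24 [11000]: (((0 AND 1) IMPLIES (1 AND 0)) AND 0) -> 0
  row 25 [11001]: (((0 AND 1) IMPLIES (1 AND 0)) AND 1) -> 1
  row 26 [11010]: (((1 AND 1) IMPLIES (1 AND 0)) AND 0) -> 0
  row 27 [11011]: (((1 AND 1) IMPLIES (1 AND 0)) AND 1) -> 0
  row 28 [11100]: (((0 AND 1) IMPLIES (1 AND 1)) AND 0) -> 0
  row 29 [11101]: (((0 AND 1) IMPLIES (1 AND 1)) AND 1) -> 1
  row 30 [11110]: (((1 AND 1) IMPLIES (1 AND 1)) AND 0) -> 0
  row 31 [11111]: (((1 AND 1) IMPLIES (1 AND 1)) AND 1) -> 1
Full result column, 4 rows per line (a,b,c fixed per line; d,e runs 00..11 left to right):
  rows 0-3 [a,b,c=000]: 0101  = hex 5
  rows 4-7 [a,b,c=001]: 0101  = hex 5
  rows 8-11 [a,b,c=010]: 0101  = hex 5
  rows 12-15 [a,b,c=011]: 0101  = hex 5
  rows 16-19 [a,b,c=100]: 0100  = hex 4
  rows 20-23 [a,b,c=101]: 0101  = hex 5
  rows 24-27 [a,b,c=110]: 0100  = hex 4
  rows 28-31 [a,b,c=111]: 0101  = hex 5
Output column (row 0 .. row 31) = 01010101010101010100010101000101
Output column grouped in 4s = 0101 0101 0101 0101 0100 0101 0100 0101 = 0x55554545
Convert to decimal digit by digit (value = value*16 + digit):
  5 -> 5
  5*16 + 5 = 85
  85*16 + 5 = 1365
  1365*16 + 5 = 21845
  21845*16 + 4 = 349524
  349524*16 + 5 = 5592389
  5592389*16 + 4 = 89478228
  89478228*16 + 5 = 1431651653
Decimal = 1431651653

1431651653


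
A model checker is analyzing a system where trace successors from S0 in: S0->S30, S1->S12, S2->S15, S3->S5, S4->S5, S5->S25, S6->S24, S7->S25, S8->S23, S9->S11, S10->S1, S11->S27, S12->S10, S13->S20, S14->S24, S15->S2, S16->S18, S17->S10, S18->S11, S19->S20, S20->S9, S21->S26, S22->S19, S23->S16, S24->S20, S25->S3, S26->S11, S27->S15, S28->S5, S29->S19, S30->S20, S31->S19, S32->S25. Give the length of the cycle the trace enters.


Trace from S0 until a state repeats:
  S0 -> S30 -> S20 -> S9 -> S11 -> S27 -> S15 -> S2 -> S15
S15 first seen at step 6, revisited at step 8.
Cycle length = 8 - 6 = 2

2


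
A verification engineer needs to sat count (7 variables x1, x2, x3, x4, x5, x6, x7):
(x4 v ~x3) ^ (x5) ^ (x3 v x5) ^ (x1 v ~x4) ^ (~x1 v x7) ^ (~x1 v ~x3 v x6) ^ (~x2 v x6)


CNF with 7 clauses over 7 vars (128 assignments).
An assignment satisfies CNF iff every clause has >=1 true literal.
Check each row (bits = x1,x2,x3,x4,x5,x6,x7; clause T/F shown):
  row 0 [0000000]: clauses=TFFTTTT -> 0
  row 1 [0000001]: clauses=TFFTTTT -> 0
  row 2 [0000010]: clauses=TFFTTTT -> 0
  row 3 [0000011]: clauses=TFFTTTT -> 0
  row 4 [0000100]: clauses=TTTTTTT -> 1
  (every remaining row is evaluated the same way; all 128 results are listed next)
Full result column, 8 rows per line (x1,x2,x3,x4 fixed per line; x5,x6,x7 runs 000..111 left to right):
  rows 0-7 [x1,x2,x3,x4=0000]: 00001111  (ones: 4)
  rows 8-15 [x1,x2,x3,x4=0001]: 00000000  (ones: 0)
  rows 16-23 [x1,x2,x3,x4=0010]: 00000000  (ones: 0)
  rows 24-31 [x1,x2,x3,x4=0011]: 00000000  (ones: 0)
  rows 32-39 [x1,x2,x3,x4=0100]: 00000011  (ones: 2)
  rows 40-47 [x1,x2,x3,x4=0101]: 00000000  (ones: 0)
  rows 48-55 [x1,x2,x3,x4=0110]: 00000000  (ones: 0)
  rows 56-63 [x1,x2,x3,x4=0111]: 00000000  (ones: 0)
  rows 64-71 [x1,x2,x3,x4=1000]: 00000101  (ones: 2)
  rows 72-79 [x1,x2,x3,x4=1001]: 00000101  (ones: 2)
  rows 80-87 [x1,x2,x3,x4=1010]: 00000000  (ones: 0)
  rows 88-95 [x1,x2,x3,x4=1011]: 00000001  (ones: 1)
  rows 96-103 [x1,x2,x3,x4=1100]: 00000001  (ones: 1)
  rows 104-111 [x1,x2,x3,x4=1101]: 00000001  (ones: 1)
  rows 112-119 [x1,x2,x3,x4=1110]: 00000000  (ones: 0)
  rows 120-127 [x1,x2,x3,x4=1111]: 00000001  (ones: 1)
Satisfying assignments = 4+0+0+0+2+0+0+0+2+2+0+1+1+1+0+1 = 14

14


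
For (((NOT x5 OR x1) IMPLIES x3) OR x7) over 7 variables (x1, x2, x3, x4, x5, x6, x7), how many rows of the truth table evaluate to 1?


Formula: (((NOT x5 OR x1) IMPLIES x3) OR x7) over 7 vars (128 rows)
Evaluate each row (x1, x2, x3, x4, x5, x6, x7 as bits, MSB first):
  row 0 [0000000]: (((NOT 0 OR 0) IMPLIES 0) OR 0) -> 0
  row 1 [0000001]: (((NOT 0 OR 0) IMPLIES 0) OR 1) -> 1
  row 2 [0000010]: (((NOT 0 OR 0) IMPLIES 0) OR 0) -> 0
  row 3 [0000011]: (((NOT 0 OR 0) IMPLIES 0) OR 1) -> 1
  row 4 [0000100]: (((NOT 1 OR 0) IMPLIES 0) OR 0) -> 1
  (every remaining row is evaluated the same way; all 128 results are listed next)
Full result column, 8 rows per line (x1,x2,x3,x4 fixed per line; x5,x6,x7 runs 000..111 left to right):
  rows 0-7 [x1,x2,x3,x4=0000]: 01011111  (ones: 6)
  rows 8-15 [x1,x2,x3,x4=0001]: 01011111  (ones: 6)
  rows 16-23 [x1,x2,x3,x4=0010]: 11111111  (ones: 8)
  rows 24-31 [x1,x2,x3,x4=0011]: 11111111  (ones: 8)
  rows 32-39 [x1,x2,x3,x4=0100]: 01011111  (ones: 6)
  rows 40-47 [x1,x2,x3,x4=0101]: 01011111  (ones: 6)
  rows 48-55 [x1,x2,x3,x4=0110]: 11111111  (ones: 8)
  rows 56-63 [x1,x2,x3,x4=0111]: 11111111  (ones: 8)
  rows 64-71 [x1,x2,x3,x4=1000]: 01010101  (ones: 4)
  rows 72-79 [x1,x2,x3,x4=1001]: 01010101  (ones: 4)
  rows 80-87 [x1,x2,x3,x4=1010]: 11111111  (ones: 8)
  rows 88-95 [x1,x2,x3,x4=1011]: 11111111  (ones: 8)
  rows 96-103 [x1,x2,x3,x4=1100]: 01010101  (ones: 4)
  rows 104-111 [x1,x2,x3,x4=1101]: 01010101  (ones: 4)
  rows 112-119 [x1,x2,x3,x4=1110]: 11111111  (ones: 8)
  rows 120-127 [x1,x2,x3,x4=1111]: 11111111  (ones: 8)
Count of 1-rows = 6+6+8+8+6+6+8+8+4+4+8+8+4+4+8+8 = 104

104


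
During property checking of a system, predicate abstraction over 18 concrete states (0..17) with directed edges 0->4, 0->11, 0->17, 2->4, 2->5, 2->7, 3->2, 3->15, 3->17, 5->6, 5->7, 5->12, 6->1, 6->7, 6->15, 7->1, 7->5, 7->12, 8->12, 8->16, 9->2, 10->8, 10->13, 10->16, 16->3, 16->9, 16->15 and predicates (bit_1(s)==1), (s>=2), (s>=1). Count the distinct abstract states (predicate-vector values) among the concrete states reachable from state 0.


BFS from 0:
Concrete reachable: {0, 4, 11, 17}
Abstract via predicates (bit_1(s)==1), (s>=2), (s>=1):
  (0,0,0) <- {0}
  (0,1,1) <- {4, 17}
  (1,1,1) <- {11}
Distinct abstract states = 3

3


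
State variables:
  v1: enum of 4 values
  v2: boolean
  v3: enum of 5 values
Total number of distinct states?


State space = product of domain sizes of all variables.
Domain sizes:
  v1 (enum of 4 values): 4
  v2 (boolean): 2
  v3 (enum of 5 values): 5
Product = 4 * 2 * 5 = 40

40


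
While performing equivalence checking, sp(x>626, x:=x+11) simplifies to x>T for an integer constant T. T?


Formula: sp(P, x:=E) = exists old_x. (x = E[old_x/x]) AND P[old_x/x] (old_x is the value of x before the assignment; eliminate old_x by solving x = E[old_x/x] for old_x)
Step 1: Precondition P: x>626, i.e. old_x > 626
Step 2: Assignment gives x = old_x + 11, so old_x = x - 11
Step 3: Substitute into P: x - 11 > 626
Step 4: Simplify: x > 626+11 = 637

637


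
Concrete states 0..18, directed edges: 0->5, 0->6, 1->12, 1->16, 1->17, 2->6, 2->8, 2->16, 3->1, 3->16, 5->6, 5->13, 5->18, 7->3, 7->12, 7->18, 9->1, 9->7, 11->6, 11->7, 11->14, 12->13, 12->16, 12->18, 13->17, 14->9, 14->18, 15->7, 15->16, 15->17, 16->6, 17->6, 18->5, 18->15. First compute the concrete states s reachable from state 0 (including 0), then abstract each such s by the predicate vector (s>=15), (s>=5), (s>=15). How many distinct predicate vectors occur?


BFS from 0:
Concrete reachable: {0, 1, 3, 5, 6, 7, 12, 13, 15, 16, 17, 18}
Abstract via predicates (s>=15), (s>=5), (s>=15):
  (0,0,0) <- {0, 1, 3}
  (0,1,0) <- {5, 6, 7, 12, 13}
  (1,1,1) <- {15, 16, 17, 18}
Distinct abstract states = 3

3


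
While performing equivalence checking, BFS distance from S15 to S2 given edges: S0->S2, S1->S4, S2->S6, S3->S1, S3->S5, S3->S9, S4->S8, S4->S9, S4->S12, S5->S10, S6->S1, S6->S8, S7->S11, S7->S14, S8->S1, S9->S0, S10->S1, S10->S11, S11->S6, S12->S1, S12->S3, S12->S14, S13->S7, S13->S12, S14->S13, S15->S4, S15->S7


BFS layer-by-layer from S15:
  dist 0: {S15}
  dist 1: {S4, S7}
  dist 2: {S8, S9, S11, S12, S14}
  dist 3: {S0, S1, S3, S6, S13}
  dist 4: {S2, S5}
  -> S2 reached at distance 4
Shortest path length = 4

4


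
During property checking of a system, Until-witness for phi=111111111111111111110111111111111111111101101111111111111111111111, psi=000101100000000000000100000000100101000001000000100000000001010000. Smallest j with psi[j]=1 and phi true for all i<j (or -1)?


(phi U psi) at 0: need smallest j with psi[j]=1 and phi[i]=1 for all i in [0,j).
Scan from step 0:
  step 0: phi=1, psi=0 -> continue
  step 1: phi=1, psi=0 -> continue
  step 2: phi=1, psi=0 -> continue
  step 3: psi=1 and phi held for [0,3) -> witness found
Witness step = 3

3


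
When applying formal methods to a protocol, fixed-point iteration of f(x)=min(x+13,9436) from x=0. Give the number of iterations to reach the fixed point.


Step 1: x=0, cap=9436, increment=13
Step 2: x grows by 13 each step until capped at 9436; fixed point is x=9436
Step 3: iterations = ceil(9436/13) = 726

726


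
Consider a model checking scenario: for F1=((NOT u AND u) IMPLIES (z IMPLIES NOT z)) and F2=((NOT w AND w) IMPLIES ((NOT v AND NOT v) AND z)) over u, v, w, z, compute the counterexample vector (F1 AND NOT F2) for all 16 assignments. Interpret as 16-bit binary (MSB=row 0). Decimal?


F1 = ((NOT u AND u) IMPLIES (z IMPLIES NOT z))
F2 = ((NOT w AND w) IMPLIES ((NOT v AND NOT v) AND z))
Counterexample to F1=>F2 is where F1=1 and F2=0.
Evaluate each row (bits = u,v,w,z, MSB first):
  row 0 [0000]: F1=1 F2=1 -> F1&~F2 -> 0
  row 1 [0001]: F1=1 F2=1 -> F1&~F2 -> 0
  row 2 [0010]: F1=1 F2=1 -> F1&~F2 -> 0
  row 3 [0011]: F1=1 F2=1 -> F1&~F2 -> 0
  row 4 [0100]: F1=1 F2=1 -> F1&~F2 -> 0
  row 5 [0101]: F1=1 F2=1 -> F1&~F2 -> 0
  row 6 [0110]: F1=1 F2=1 -> F1&~F2 -> 0
  row 7 [0111]: F1=1 F2=1 -> F1&~F2 -> 0
  row 8 [1000]: F1=1 F2=1 -> F1&~F2 -> 0
  row 9 [1001]: F1=1 F2=1 -> F1&~F2 -> 0
  row 10 [1010]: F1=1 F2=1 -> F1&~F2 -> 0
  row 11 [1011]: F1=1 F2=1 -> F1&~F2 -> 0
  row 12 [1100]: F1=1 F2=1 -> F1&~F2 -> 0
  row 13 [1101]: F1=1 F2=1 -> F1&~F2 -> 0
  row 14 [1110]: F1=1 F2=1 -> F1&~F2 -> 0
  row 15 [1111]: F1=1 F2=1 -> F1&~F2 -> 0
Full result column, 4 rows per line (u,v fixed per line; w,z runs 00..11 left to right):
  rows 0-3 [u,v=00]: 0000  = hex 0
  rows 4-7 [u,v=01]: 0000  = hex 0
  rows 8-11 [u,v=10]: 0000  = hex 0
  rows 12-15 [u,v=11]: 0000  = hex 0
Counterexample vector (row 0 .. row 15) = 0000000000000000
Output column grouped in 4s = 0000 0000 0000 0000 = 0x0000
Convert to decimal digit by digit (value = value*16 + digit):
  0 -> 0
  0*16 + 0 = 0
  0*16 + 0 = 0
  0*16 + 0 = 0
Decimal = 0

0


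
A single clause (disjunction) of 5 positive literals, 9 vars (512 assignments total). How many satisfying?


Step 1: Total=2^9=512
Step 2: Unsat when all 5 false: 2^4=16
Step 3: Sat=512-16=496

496


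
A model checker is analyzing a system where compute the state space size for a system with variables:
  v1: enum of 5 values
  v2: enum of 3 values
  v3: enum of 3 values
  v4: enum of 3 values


State space = product of domain sizes of all variables.
Domain sizes:
  v1 (enum of 5 values): 5
  v2 (enum of 3 values): 3
  v3 (enum of 3 values): 3
  v4 (enum of 3 values): 3
Product = 5 * 3 * 3 * 3 = 135

135
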